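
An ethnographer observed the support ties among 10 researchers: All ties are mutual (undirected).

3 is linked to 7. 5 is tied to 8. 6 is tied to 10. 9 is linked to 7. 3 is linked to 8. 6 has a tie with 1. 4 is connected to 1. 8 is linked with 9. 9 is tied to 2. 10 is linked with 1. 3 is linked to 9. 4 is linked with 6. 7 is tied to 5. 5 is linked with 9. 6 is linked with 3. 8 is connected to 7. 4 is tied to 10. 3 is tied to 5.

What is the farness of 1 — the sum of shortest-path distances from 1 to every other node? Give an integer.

Distances from 1: 2:4, 3:2, 4:1, 5:3, 6:1, 7:3, 8:3, 9:3, 10:1.
Sum = 4 + 2 + 1 + 3 + 1 + 3 + 3 + 3 + 1 = 21.

21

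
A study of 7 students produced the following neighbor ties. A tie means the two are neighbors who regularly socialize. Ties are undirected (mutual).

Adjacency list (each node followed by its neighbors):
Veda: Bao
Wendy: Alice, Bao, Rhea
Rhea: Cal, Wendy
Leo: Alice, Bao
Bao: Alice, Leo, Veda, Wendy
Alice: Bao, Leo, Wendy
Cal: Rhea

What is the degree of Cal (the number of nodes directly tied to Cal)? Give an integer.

Cal is directly tied to Rhea. That is 1 neighbor, so the degree of Cal is 1.

1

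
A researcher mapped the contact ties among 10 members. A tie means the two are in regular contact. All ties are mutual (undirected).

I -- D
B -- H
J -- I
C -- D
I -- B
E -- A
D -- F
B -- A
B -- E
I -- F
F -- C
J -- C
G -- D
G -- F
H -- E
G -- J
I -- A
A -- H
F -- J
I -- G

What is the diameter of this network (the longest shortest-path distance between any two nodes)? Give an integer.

4

Eccentricity of each node (its greatest distance to any other): A:3, B:3, C:4, D:3, E:4, F:3, G:3, H:4, I:2, J:3.
The maximum eccentricity is 4, realized for instance by the pair C–H via C – F – I – A – H. So the diameter is 4.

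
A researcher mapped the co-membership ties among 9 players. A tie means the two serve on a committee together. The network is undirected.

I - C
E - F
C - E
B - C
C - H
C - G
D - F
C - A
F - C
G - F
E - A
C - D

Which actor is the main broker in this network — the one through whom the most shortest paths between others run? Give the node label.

Unnormalized betweenness of each node: A:0, B:0, C:22, D:0, E:1/2, F:3/2, G:0, H:0, I:0.
C has the largest value, 22, making it the main broker — the node through which the most shortest paths run.

C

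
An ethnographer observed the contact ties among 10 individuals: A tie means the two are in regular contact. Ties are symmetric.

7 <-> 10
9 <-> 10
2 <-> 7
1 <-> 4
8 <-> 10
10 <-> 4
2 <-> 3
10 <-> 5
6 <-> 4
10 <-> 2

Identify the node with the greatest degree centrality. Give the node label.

10

Degrees — 1:1, 2:3, 3:1, 4:3, 5:1, 6:1, 7:2, 8:1, 9:1, 10:6.
The maximum is 6, attained only by 10.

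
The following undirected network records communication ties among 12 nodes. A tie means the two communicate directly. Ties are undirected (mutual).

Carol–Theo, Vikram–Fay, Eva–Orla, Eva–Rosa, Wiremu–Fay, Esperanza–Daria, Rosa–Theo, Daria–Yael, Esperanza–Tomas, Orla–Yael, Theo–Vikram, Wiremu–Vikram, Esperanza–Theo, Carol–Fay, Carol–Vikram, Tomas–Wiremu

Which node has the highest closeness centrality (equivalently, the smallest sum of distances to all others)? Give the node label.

Theo

Farness (sum of distances to all others) for each node — Carol:26, Daria:27, Esperanza:22, Eva:30, Fay:31, Orla:34, Rosa:25, Theo:20, Tomas:27, Vikram:24, Wiremu:28, Yael:32.
The smallest farness is 20, for Theo, so Theo has the highest closeness.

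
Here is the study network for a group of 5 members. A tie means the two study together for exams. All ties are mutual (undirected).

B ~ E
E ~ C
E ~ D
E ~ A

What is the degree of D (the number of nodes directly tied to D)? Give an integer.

D is directly tied to E. That is 1 neighbor, so the degree of D is 1.

1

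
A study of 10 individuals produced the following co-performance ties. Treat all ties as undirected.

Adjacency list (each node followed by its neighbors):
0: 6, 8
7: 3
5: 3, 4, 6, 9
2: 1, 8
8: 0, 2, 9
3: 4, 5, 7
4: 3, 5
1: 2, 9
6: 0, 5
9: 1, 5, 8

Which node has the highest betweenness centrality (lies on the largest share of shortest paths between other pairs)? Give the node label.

Unnormalized betweenness of each node: 0:2, 1:5/2, 2:1, 3:8, 4:0, 5:20, 6:4, 7:0, 8:13/2, 9:14.
5 has the largest value, 20, making it the main broker — the node through which the most shortest paths run.

5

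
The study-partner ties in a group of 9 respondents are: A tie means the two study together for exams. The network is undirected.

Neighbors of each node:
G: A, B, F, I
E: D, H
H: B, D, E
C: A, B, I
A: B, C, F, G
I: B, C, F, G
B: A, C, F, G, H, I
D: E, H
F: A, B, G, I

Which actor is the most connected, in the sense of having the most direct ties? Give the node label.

B

Degrees — A:4, B:6, C:3, D:2, E:2, F:4, G:4, H:3, I:4.
The maximum is 6, attained only by B.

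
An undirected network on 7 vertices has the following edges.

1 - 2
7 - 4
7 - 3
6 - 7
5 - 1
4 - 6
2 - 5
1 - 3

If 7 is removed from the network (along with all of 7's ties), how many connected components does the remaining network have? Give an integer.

2

Without 7, the remaining ties split the others into: {1, 2, 3, 5}; {4, 6}.
That's 2 separate components.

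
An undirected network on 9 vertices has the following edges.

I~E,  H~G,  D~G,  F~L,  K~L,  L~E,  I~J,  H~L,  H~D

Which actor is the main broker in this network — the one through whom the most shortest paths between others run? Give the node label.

L

Unnormalized betweenness of each node: D:0, E:12, F:0, G:0, H:12, I:7, J:0, K:0, L:22.
L has the largest value, 22, making it the main broker — the node through which the most shortest paths run.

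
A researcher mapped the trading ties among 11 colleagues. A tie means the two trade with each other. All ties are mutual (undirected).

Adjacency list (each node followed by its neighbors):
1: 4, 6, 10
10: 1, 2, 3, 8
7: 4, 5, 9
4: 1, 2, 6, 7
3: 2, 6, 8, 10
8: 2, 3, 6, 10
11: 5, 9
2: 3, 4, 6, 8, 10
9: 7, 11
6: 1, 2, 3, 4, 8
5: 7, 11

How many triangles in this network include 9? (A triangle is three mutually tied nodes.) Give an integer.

9's neighbors are 7 and 11, but none of them are tied to each other, so no triangle contains 9.

0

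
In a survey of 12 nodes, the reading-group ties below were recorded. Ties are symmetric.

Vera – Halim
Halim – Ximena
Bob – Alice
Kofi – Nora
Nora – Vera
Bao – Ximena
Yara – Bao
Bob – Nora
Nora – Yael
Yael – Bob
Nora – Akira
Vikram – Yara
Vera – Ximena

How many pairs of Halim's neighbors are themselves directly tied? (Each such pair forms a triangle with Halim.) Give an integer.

Halim's neighbors: Vera and Ximena.
Neighbor pairs that are themselves tied: Halim–Vera–Ximena. Each forms one triangle with Halim, for 1 in total.

1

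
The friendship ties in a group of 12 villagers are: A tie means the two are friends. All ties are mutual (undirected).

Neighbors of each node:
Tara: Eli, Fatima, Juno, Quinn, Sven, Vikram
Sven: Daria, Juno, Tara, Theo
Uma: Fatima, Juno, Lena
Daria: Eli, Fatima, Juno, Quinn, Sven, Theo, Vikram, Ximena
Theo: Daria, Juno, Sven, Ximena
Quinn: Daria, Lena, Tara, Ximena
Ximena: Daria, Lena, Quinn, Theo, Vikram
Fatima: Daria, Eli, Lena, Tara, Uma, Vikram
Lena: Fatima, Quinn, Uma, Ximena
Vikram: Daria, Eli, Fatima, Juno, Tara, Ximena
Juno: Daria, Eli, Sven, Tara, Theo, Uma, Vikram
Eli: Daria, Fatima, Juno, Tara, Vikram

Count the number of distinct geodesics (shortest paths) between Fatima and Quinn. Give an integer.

3

The shortest distance is 2. The length-2 paths are: Fatima–Daria–Quinn; Fatima–Lena–Quinn; Fatima–Tara–Quinn.
That gives 3 distinct shortest paths.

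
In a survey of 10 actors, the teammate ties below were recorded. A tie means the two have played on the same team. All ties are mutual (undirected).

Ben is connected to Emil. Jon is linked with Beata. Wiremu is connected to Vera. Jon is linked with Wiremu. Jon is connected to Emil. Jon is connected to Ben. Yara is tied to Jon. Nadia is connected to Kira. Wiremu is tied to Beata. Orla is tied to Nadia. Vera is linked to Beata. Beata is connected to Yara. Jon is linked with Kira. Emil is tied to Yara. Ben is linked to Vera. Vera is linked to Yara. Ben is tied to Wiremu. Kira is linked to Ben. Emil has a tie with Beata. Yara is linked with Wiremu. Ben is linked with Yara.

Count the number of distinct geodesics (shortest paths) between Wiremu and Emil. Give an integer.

4

The shortest distance is 2. The length-2 paths are: Wiremu–Beata–Emil; Wiremu–Yara–Emil; Wiremu–Ben–Emil; Wiremu–Jon–Emil.
That gives 4 distinct shortest paths.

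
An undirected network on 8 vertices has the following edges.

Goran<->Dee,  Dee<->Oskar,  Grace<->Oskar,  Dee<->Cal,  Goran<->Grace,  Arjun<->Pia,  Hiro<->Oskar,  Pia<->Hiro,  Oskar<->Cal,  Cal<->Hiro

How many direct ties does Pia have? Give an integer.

2

Pia is directly tied to Arjun and Hiro. That is 2 neighbors, so the degree of Pia is 2.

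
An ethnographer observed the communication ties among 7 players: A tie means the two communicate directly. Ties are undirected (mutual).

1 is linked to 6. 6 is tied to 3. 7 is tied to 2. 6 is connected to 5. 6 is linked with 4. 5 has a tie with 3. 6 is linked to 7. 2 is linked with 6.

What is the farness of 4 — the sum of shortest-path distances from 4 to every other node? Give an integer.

Distances from 4: 1:2, 2:2, 3:2, 5:2, 6:1, 7:2.
Sum = 2 + 2 + 2 + 2 + 1 + 2 = 11.

11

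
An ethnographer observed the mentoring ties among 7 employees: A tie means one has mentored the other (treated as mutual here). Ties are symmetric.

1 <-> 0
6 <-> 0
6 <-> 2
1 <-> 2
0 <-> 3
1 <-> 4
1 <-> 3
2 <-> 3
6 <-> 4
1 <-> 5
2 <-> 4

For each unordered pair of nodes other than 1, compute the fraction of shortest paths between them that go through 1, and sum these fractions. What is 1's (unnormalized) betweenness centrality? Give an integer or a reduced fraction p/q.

19/3

Pairs whose geodesics pass through 1 — 0–5: 1; 0–2: 1/3; 0–4: 1/2; 5–3: 1; 5–2: 1; 5–4: 1; 5–6: 3/3; 3–4: 1/2.
All other pairs contribute 0.
Summing the contributions gives betweenness(1) = 19/3.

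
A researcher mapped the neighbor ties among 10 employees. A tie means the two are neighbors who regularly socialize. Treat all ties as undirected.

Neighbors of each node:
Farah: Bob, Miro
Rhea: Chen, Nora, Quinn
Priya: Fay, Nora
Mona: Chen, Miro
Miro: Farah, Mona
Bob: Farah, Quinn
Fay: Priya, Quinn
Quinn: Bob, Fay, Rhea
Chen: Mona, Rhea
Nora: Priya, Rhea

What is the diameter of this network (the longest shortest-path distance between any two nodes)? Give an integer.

Eccentricity of each node (its greatest distance to any other): Bob:3, Chen:3, Farah:4, Fay:4, Miro:5, Mona:4, Nora:4, Priya:5, Quinn:3, Rhea:3.
The maximum eccentricity is 5, realized for instance by the pair Priya–Miro via Priya – Nora – Rhea – Chen – Mona – Miro. So the diameter is 5.

5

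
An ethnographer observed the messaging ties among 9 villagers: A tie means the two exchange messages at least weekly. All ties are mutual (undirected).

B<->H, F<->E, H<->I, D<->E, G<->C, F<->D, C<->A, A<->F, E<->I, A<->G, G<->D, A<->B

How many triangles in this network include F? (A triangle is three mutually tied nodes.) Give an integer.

F's neighbors: A, D, and E.
Neighbor pairs that are themselves tied: F–D–E. Each forms one triangle with F, for 1 in total.

1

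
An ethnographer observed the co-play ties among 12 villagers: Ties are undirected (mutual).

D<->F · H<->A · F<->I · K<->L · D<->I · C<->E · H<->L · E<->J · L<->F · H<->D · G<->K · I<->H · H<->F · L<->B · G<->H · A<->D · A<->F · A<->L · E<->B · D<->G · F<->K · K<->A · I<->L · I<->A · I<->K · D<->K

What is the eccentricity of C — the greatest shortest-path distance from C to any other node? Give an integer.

5

Distances from C: A:4, B:2, D:5, E:1, F:4, G:5, H:4, I:4, J:2, K:4, L:3.
The largest is 5 (to D and G), so the eccentricity of C is 5.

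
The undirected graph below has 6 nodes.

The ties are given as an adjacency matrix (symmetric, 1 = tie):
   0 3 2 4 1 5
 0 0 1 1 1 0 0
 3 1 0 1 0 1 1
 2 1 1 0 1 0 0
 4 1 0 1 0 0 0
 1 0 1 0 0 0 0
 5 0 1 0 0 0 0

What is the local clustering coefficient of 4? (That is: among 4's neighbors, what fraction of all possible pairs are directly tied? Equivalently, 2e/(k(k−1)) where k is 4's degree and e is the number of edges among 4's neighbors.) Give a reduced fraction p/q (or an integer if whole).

1

4's neighbors: 0 and 2 (k = 2).
Possible neighbor pairs: C(2,2) = 1. Edges among them: 0–2 → e = 1.
Clustering(4) = 1/1.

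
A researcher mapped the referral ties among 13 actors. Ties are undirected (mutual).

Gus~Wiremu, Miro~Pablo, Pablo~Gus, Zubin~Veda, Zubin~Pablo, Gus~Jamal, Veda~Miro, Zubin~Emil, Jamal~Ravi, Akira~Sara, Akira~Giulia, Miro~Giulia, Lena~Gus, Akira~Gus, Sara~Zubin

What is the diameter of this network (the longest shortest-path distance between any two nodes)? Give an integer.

Eccentricity of each node (its greatest distance to any other): Akira:3, Emil:5, Giulia:4, Gus:3, Jamal:4, Lena:4, Miro:4, Pablo:3, Ravi:5, Sara:4, Veda:5, Wiremu:4, Zubin:4.
The maximum eccentricity is 5, realized for instance by the pair Emil–Ravi via Emil – Zubin – Pablo – Gus – Jamal – Ravi. So the diameter is 5.

5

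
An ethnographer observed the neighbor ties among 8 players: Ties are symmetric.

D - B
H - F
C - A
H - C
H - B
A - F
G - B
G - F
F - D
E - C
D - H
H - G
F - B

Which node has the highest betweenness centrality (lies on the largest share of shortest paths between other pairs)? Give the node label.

Unnormalized betweenness of each node: A:1, B:1/3, C:13/2, D:0, E:0, F:23/6, G:0, H:22/3.
H has the largest value, 22/3, making it the main broker — the node through which the most shortest paths run.

H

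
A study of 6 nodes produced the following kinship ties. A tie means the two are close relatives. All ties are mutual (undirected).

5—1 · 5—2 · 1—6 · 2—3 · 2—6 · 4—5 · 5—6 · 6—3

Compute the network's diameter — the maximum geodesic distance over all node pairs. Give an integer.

3

Eccentricity of each node (its greatest distance to any other): 1:2, 2:2, 3:3, 4:3, 5:2, 6:2.
The maximum eccentricity is 3, realized for instance by the pair 4–3 via 4 – 5 – 6 – 3. So the diameter is 3.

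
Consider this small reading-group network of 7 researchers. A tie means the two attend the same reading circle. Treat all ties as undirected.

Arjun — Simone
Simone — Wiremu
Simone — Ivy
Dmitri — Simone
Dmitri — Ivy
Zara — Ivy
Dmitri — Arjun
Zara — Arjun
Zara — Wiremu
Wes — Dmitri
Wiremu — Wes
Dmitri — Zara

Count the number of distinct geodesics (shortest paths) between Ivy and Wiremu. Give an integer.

2

The shortest distance is 2. The length-2 paths are: Ivy–Zara–Wiremu; Ivy–Simone–Wiremu.
That gives 2 distinct shortest paths.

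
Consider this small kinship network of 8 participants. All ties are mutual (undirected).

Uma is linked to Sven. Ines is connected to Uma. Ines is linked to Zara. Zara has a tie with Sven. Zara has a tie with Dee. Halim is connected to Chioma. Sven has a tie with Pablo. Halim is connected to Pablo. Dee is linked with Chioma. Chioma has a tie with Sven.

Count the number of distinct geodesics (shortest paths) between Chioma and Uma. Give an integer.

1

The shortest distance is 2, and the only length-2 path is Chioma–Sven–Uma. So there is exactly 1 shortest path.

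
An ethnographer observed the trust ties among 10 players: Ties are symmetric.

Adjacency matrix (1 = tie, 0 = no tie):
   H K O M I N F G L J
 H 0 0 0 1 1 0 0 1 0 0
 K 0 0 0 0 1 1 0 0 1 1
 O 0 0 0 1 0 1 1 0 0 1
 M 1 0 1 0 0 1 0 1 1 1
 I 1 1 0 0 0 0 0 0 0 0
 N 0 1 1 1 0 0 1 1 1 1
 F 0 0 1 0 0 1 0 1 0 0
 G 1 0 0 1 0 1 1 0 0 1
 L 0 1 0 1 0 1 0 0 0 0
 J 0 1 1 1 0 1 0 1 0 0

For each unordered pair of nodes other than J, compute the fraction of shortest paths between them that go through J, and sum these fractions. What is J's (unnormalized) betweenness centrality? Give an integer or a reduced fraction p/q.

23/12

Pairs whose geodesics pass through J — K–O: 1/2; K–M: 1/3; K–G: 1/2; O–I: 1/3; O–G: 1/4.
All other pairs contribute 0.
Summing the contributions gives betweenness(J) = 23/12.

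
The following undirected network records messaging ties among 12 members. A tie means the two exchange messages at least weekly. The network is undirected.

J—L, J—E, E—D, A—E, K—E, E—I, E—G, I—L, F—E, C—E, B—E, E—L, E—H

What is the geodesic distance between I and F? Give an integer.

One shortest route is I – E – F, which uses 2 edges, and I and F are not directly tied, so nothing shorter exists. So d(I,F) = 2.

2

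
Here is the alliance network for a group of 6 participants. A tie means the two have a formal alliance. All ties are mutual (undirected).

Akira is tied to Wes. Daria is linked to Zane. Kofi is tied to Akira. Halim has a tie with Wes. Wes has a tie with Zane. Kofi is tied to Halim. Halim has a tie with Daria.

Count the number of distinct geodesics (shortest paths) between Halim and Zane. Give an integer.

The shortest distance is 2. The length-2 paths are: Halim–Wes–Zane; Halim–Daria–Zane.
That gives 2 distinct shortest paths.

2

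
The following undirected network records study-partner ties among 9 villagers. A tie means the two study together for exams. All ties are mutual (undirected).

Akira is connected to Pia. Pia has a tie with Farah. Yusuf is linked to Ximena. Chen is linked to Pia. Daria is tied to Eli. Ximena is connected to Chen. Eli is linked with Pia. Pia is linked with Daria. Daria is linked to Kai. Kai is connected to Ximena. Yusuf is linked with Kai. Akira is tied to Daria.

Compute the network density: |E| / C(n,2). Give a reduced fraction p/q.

There are 12 edges and 9 nodes, so the maximum possible is C(9,2) = 36.
Density = 12/36 = 1/3.

1/3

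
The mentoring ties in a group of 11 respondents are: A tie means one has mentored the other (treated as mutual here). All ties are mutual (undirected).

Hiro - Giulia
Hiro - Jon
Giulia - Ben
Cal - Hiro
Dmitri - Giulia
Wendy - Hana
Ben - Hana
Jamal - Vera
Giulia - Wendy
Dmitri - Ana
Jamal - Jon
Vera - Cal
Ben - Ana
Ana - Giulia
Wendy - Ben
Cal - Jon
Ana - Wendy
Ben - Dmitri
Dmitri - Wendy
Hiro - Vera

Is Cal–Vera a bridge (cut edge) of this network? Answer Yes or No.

Even without that edge, Cal still reaches Vera via Cal – Hiro – Vera, so the network stays connected. Not a bridge.

No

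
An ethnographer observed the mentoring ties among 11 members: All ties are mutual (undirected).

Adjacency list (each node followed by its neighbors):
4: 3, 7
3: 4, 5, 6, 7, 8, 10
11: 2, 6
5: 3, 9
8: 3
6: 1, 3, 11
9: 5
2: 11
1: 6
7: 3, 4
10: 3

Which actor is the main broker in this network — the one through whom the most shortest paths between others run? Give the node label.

Unnormalized betweenness of each node: 1:0, 2:0, 3:37, 4:0, 5:9, 6:23, 7:0, 8:0, 9:0, 10:0, 11:9.
3 has the largest value, 37, making it the main broker — the node through which the most shortest paths run.

3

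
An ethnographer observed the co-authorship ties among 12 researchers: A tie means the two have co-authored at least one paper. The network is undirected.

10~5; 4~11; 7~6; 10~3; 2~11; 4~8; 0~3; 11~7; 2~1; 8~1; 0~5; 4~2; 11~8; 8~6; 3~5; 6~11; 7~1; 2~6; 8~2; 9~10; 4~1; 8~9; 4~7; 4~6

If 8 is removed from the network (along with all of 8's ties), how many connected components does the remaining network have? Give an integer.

Without 8, the remaining ties split the others into: {1, 2, 4, 6, 7, 11}; {0, 3, 5, 9, 10}.
That's 2 separate components.

2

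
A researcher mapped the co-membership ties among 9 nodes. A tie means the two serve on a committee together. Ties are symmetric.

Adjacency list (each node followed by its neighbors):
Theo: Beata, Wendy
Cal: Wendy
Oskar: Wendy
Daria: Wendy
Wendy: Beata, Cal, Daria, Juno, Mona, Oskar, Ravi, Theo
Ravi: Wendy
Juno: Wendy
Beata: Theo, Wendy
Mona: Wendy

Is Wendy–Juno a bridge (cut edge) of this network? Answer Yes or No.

Without the Wendy–Juno edge there is no alternate route between Wendy and Juno, so the network disconnects. It is a bridge.

Yes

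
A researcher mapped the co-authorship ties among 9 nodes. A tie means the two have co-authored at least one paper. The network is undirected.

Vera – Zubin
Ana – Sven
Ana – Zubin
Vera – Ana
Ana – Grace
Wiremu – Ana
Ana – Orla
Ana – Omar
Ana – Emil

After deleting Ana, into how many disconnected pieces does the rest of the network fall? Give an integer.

Without Ana, the remaining ties split the others into: {Orla}; {Vera, Zubin}; {Sven}; {Emil}; {Wiremu}; {Grace}; {Omar}.
That's 7 separate components.

7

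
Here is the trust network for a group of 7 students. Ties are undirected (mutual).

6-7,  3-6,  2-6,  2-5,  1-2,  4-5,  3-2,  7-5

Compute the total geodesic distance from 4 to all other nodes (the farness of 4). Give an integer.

Distances from 4: 1:3, 2:2, 3:3, 5:1, 6:3, 7:2.
Sum = 3 + 2 + 3 + 1 + 3 + 2 = 14.

14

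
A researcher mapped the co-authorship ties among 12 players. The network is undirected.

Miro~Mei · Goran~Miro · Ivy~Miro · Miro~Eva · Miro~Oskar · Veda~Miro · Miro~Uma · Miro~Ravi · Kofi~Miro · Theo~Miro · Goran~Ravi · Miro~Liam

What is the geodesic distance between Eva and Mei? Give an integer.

One shortest route is Eva – Miro – Mei, which uses 2 edges, and Eva and Mei are not directly tied, so nothing shorter exists. So d(Eva,Mei) = 2.

2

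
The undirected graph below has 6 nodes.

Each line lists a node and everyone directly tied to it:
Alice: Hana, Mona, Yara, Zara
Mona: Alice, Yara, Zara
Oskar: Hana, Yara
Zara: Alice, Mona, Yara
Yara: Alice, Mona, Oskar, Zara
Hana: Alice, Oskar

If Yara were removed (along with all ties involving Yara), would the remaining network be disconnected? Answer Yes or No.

Even without Yara, every remaining node can still reach every other (the residual graph is connected), so Yara is not a cut vertex.

No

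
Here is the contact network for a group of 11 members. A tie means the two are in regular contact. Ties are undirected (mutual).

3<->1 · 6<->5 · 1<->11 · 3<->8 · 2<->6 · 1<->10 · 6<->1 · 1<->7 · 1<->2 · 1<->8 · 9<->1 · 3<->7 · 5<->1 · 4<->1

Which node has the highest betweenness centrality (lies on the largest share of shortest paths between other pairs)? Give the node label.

Unnormalized betweenness of each node: 1:40, 2:0, 3:1/2, 4:0, 5:0, 6:1/2, 7:0, 8:0, 9:0, 10:0, 11:0.
1 has the largest value, 40, making it the main broker — the node through which the most shortest paths run.

1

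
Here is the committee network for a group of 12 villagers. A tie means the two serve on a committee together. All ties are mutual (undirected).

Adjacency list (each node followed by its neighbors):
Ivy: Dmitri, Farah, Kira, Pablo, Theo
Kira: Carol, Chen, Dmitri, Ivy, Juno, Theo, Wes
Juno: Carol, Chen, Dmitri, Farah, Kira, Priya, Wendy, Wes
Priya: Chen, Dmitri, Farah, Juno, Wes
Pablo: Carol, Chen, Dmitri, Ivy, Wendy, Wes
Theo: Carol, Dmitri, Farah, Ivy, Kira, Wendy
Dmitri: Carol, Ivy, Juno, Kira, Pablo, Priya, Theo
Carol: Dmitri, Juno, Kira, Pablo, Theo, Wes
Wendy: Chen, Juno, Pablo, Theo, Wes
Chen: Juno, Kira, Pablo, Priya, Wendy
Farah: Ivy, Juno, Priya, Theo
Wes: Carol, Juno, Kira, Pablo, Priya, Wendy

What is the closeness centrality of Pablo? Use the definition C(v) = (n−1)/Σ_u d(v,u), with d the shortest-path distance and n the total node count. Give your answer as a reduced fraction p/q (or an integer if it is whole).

Distances from Pablo: Carol:1, Chen:1, Dmitri:1, Farah:2, Ivy:1, Juno:2, Kira:2, Priya:2, Theo:2, Wendy:1, Wes:1. Sum = 16.
n = 12, so closeness = 11/16.

11/16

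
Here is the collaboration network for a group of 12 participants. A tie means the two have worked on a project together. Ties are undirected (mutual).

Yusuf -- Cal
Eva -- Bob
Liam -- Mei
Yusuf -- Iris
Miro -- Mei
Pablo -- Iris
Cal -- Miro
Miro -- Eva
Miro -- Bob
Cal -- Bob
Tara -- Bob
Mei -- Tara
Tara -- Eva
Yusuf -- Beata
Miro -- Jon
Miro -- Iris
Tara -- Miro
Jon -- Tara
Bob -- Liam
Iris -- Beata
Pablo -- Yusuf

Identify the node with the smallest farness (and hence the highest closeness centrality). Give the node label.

Farness (sum of distances to all others) for each node — Beata:27, Bob:19, Cal:19, Eva:22, Iris:19, Jon:24, Liam:27, Mei:22, Miro:15, Pablo:27, Tara:20, Yusuf:23.
The smallest farness is 15, for Miro, so Miro has the highest closeness.

Miro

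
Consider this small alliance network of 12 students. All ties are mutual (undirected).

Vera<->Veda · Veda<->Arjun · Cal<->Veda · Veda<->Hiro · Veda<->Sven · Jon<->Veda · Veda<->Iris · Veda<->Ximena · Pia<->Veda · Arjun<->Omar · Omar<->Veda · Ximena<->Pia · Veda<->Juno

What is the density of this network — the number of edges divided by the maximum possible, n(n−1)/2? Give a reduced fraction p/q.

There are 13 edges and 12 nodes, so the maximum possible is C(12,2) = 66.
Density = 13/66.

13/66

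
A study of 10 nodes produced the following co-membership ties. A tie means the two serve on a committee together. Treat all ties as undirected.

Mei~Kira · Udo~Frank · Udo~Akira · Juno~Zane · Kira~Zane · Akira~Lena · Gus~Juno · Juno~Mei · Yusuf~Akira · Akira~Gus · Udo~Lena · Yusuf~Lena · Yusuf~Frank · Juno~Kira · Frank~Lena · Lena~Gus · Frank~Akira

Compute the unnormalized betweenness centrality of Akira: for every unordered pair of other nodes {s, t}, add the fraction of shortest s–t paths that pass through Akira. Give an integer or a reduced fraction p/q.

47/6

Pairs whose geodesics pass through Akira — Udo–Yusuf: 1/3; Udo–Gus: 1/2; Udo–Kira: 1/2; Udo–Juno: 1/2; Udo–Mei: 1/2; Udo–Zane: 1/2; Frank–Gus: 1/2; Frank–Kira: 1/2; Frank–Juno: 1/2; Frank–Mei: 1/2; Frank–Zane: 1/2; Yusuf–Gus: 1/2; Yusuf–Kira: 1/2; Yusuf–Juno: 1/2 … (+2 more pairs).
All other pairs contribute 0.
Summing the contributions gives betweenness(Akira) = 47/6.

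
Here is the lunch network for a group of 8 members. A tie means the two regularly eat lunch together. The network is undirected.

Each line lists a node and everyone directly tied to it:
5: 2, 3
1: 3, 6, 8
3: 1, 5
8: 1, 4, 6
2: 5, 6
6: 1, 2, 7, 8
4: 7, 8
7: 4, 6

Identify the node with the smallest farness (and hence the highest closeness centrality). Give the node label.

Farness (sum of distances to all others) for each node — 1:11, 2:13, 3:14, 4:16, 5:16, 6:10, 7:14, 8:12.
The smallest farness is 10, for 6, so 6 has the highest closeness.

6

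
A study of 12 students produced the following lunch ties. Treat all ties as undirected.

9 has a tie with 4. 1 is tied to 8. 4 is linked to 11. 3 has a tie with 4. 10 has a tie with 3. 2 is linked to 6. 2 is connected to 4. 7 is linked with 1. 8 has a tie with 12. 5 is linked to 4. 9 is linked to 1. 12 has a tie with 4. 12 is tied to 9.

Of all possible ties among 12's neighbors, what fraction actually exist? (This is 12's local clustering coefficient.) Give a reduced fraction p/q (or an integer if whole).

12's neighbors: 4, 8, and 9 (k = 3).
Possible neighbor pairs: C(3,2) = 3. Edges among them: 4–9 → e = 1.
Clustering(12) = 1/3.

1/3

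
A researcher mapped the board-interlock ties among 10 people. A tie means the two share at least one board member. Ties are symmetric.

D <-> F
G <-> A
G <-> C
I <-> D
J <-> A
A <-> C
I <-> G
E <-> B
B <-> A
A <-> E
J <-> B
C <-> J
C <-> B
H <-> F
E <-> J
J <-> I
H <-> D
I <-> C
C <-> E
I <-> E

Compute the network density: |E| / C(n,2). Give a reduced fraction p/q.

4/9

There are 20 edges and 10 nodes, so the maximum possible is C(10,2) = 45.
Density = 20/45 = 4/9.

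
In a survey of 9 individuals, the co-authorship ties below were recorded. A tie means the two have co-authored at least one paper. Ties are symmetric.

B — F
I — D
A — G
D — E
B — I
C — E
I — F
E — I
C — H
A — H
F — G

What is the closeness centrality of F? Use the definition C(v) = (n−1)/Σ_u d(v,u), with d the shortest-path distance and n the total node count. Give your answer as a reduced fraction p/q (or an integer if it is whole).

Distances from F: A:2, B:1, C:3, D:2, E:2, G:1, H:3, I:1. Sum = 15.
n = 9, so closeness = 8/15.

8/15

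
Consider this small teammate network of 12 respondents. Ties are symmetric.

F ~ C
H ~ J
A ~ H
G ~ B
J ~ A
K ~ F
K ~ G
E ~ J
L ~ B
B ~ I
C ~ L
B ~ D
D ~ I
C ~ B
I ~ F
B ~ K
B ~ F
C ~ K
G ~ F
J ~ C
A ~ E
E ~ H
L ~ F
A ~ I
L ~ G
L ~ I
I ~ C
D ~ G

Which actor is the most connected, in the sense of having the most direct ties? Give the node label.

Degrees — A:4, B:7, C:6, D:3, E:3, F:6, G:5, H:3, I:6, J:4, K:4, L:5.
The maximum is 7, attained only by B.

B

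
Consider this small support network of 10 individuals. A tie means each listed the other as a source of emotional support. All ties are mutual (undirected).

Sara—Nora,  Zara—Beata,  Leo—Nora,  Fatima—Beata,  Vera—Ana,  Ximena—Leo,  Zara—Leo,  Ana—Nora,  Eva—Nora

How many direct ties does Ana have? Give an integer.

Ana is directly tied to Nora and Vera. That is 2 neighbors, so the degree of Ana is 2.

2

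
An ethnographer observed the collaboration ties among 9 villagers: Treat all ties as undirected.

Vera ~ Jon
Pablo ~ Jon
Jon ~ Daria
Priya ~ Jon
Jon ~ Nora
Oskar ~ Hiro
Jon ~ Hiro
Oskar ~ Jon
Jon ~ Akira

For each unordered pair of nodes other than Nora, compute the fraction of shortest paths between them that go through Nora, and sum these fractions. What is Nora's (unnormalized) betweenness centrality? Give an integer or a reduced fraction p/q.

No shortest path between any pair of other nodes passes through Nora.
Summing the contributions gives betweenness(Nora) = 0.

0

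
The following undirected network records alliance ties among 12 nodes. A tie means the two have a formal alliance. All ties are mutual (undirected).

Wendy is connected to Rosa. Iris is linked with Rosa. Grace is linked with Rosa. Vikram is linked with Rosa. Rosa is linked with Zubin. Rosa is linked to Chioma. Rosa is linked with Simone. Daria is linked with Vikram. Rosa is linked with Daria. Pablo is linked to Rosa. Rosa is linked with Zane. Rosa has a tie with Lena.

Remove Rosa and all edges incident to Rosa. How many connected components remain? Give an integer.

Without Rosa, the remaining ties split the others into: {Iris}; {Pablo}; {Daria, Vikram}; {Lena}; {Zubin}; {Wendy}; {Simone}; {Grace}; {Chioma}; {Zane}.
That's 10 separate components.

10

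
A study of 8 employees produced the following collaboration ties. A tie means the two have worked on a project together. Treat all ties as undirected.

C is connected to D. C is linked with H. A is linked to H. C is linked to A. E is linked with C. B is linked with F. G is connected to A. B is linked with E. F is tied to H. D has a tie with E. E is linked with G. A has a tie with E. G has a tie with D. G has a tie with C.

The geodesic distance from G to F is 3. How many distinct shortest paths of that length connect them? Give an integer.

3

The shortest distance is 3. The length-3 paths are: G–A–H–F; G–C–H–F; G–E–B–F.
That gives 3 distinct shortest paths.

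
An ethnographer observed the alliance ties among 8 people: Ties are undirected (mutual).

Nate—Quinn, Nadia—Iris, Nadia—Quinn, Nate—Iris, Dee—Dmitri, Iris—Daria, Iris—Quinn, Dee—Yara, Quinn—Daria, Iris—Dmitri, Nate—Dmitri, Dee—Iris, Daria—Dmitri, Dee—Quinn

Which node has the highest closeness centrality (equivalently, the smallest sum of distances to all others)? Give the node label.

Iris

Farness (sum of distances to all others) for each node — Daria:12, Dee:10, Dmitri:10, Iris:8, Nadia:13, Nate:12, Quinn:9, Yara:16.
The smallest farness is 8, for Iris, so Iris has the highest closeness.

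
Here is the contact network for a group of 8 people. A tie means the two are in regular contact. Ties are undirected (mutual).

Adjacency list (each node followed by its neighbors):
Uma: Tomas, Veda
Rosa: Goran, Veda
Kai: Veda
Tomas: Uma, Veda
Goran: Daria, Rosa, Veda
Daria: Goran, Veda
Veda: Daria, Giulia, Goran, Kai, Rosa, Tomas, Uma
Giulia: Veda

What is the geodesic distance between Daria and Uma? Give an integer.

One shortest route is Daria – Veda – Uma, which uses 2 edges, and Daria and Uma are not directly tied, so nothing shorter exists. So d(Daria,Uma) = 2.

2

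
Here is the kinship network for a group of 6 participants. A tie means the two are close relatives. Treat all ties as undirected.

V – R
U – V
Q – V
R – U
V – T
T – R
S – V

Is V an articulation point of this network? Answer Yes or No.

Yes

Removing V leaves {S} with no path to {R, T, and U}, so the network splits into 3 components. V is a cut vertex.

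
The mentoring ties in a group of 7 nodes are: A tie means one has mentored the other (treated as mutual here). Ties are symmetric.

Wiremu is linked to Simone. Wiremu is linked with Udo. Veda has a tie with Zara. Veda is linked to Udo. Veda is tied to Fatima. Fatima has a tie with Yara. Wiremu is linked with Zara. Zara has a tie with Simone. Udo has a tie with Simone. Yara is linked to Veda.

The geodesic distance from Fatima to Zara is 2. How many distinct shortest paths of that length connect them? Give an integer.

1

The shortest distance is 2, and the only length-2 path is Fatima–Veda–Zara. So there is exactly 1 shortest path.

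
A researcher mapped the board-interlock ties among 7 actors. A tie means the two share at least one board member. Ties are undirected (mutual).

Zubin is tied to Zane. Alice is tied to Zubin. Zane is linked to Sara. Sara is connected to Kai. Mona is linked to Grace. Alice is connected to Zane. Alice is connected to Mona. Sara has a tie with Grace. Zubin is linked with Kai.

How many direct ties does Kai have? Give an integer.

Kai is directly tied to Sara and Zubin. That is 2 neighbors, so the degree of Kai is 2.

2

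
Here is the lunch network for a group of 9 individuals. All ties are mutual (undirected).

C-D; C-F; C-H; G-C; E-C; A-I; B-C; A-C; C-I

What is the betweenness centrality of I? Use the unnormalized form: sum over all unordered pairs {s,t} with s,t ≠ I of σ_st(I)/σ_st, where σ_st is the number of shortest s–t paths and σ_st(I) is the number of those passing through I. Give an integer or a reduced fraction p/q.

0

No shortest path between any pair of other nodes passes through I.
Summing the contributions gives betweenness(I) = 0.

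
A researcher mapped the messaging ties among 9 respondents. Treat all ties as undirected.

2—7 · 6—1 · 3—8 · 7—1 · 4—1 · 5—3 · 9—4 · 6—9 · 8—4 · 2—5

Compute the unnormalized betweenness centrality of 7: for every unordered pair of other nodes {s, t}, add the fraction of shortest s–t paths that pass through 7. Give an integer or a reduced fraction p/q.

Pairs whose geodesics pass through 7 — 5–1: 1; 5–6: 1; 2–1: 1; 2–6: 1; 2–9: 2/2; 2–4: 1.
All other pairs contribute 0.
Summing the contributions gives betweenness(7) = 6.

6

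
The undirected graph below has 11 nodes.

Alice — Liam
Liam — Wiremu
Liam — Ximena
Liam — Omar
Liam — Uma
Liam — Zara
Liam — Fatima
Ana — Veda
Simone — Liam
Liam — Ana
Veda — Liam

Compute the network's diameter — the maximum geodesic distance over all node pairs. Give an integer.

2

Eccentricity of each node (its greatest distance to any other): Alice:2, Ana:2, Fatima:2, Liam:1, Omar:2, Simone:2, Uma:2, Veda:2, Wiremu:2, Ximena:2, Zara:2.
The maximum eccentricity is 2, realized for instance by the pair Veda–Fatima via Veda – Liam – Fatima. So the diameter is 2.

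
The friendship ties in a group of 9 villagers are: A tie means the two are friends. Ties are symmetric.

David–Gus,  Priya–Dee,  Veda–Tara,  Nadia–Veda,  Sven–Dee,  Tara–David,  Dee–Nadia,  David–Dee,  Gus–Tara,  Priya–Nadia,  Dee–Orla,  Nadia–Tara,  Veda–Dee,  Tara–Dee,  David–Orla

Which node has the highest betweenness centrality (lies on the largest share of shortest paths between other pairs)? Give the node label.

Dee

Unnormalized betweenness of each node: David:17/6, Dee:85/6, Gus:0, Nadia:4/3, Orla:0, Priya:0, Sven:0, Tara:14/3, Veda:0.
Dee has the largest value, 85/6, making it the main broker — the node through which the most shortest paths run.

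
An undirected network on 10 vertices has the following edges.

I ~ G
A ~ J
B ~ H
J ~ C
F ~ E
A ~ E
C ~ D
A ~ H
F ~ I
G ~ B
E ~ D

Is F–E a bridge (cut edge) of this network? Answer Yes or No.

No

Even without that edge, F still reaches E via F – I – G – B – H – A – E, so the network stays connected. Not a bridge.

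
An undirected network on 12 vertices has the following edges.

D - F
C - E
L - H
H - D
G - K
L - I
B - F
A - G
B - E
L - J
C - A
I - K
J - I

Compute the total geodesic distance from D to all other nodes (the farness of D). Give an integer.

Distances from D: A:5, B:2, C:4, E:3, F:1, G:5, H:1, I:3, J:3, K:4, L:2.
Sum = 5 + 2 + 4 + 3 + 1 + 5 + 1 + 3 + 3 + 4 + 2 = 33.

33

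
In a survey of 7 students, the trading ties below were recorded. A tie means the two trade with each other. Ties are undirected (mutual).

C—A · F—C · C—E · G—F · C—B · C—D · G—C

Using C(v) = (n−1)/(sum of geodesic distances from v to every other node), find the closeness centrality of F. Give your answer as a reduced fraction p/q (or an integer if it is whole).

3/5

Distances from F: A:2, B:2, C:1, D:2, E:2, G:1. Sum = 10.
n = 7, so closeness = 6/10 = 3/5.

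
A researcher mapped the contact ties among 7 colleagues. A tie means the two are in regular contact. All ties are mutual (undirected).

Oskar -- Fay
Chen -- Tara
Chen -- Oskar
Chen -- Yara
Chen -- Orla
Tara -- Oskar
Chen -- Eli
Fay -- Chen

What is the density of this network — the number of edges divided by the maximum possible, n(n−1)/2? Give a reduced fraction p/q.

8/21

There are 8 edges and 7 nodes, so the maximum possible is C(7,2) = 21.
Density = 8/21.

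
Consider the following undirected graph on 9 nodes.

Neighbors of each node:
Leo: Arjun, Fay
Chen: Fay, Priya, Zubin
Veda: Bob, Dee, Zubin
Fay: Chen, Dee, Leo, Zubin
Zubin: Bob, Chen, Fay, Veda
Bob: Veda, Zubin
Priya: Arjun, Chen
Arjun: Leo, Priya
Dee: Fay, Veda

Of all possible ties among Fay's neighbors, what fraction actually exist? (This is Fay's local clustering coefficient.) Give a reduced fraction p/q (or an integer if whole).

Fay's neighbors: Chen, Dee, Leo, and Zubin (k = 4).
Possible neighbor pairs: C(4,2) = 6. Edges among them: Chen–Zubin → e = 1.
Clustering(Fay) = 1/6.

1/6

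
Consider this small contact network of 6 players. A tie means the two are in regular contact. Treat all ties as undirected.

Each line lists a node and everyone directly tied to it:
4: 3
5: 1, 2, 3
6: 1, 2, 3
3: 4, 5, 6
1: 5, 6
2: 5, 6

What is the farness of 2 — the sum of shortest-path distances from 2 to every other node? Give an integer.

9

Distances from 2: 1:2, 3:2, 4:3, 5:1, 6:1.
Sum = 2 + 2 + 3 + 1 + 1 = 9.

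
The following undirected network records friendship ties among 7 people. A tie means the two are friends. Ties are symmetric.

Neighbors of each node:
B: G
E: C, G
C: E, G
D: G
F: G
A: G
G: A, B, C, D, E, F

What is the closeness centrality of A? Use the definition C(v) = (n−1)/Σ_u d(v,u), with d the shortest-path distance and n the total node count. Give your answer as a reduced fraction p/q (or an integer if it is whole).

6/11

Distances from A: B:2, C:2, D:2, E:2, F:2, G:1. Sum = 11.
n = 7, so closeness = 6/11.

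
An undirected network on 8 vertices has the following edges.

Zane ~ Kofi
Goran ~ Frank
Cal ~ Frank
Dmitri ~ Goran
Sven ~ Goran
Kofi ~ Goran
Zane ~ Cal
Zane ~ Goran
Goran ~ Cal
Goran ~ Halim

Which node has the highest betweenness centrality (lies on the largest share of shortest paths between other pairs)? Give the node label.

Goran

Unnormalized betweenness of each node: Cal:1/2, Dmitri:0, Frank:0, Goran:17, Halim:0, Kofi:0, Sven:0, Zane:1/2.
Goran has the largest value, 17, making it the main broker — the node through which the most shortest paths run.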